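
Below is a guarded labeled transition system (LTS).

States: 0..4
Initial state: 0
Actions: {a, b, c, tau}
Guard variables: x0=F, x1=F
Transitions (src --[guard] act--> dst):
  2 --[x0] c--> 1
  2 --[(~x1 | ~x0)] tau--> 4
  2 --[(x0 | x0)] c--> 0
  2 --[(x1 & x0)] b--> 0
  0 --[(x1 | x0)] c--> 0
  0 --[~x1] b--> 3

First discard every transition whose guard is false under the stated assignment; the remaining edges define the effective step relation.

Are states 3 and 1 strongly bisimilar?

Answer: BISIMILAR

Analysis:
Compute ~ classes (split until stable):
  P[0] = {{0,1,2,3,4}}
  P[1] = {{0},{1,3,4},{2}}
Fixed point at round 2; 3 class(es).
[3]={1,3,4}  [1]={1,3,4}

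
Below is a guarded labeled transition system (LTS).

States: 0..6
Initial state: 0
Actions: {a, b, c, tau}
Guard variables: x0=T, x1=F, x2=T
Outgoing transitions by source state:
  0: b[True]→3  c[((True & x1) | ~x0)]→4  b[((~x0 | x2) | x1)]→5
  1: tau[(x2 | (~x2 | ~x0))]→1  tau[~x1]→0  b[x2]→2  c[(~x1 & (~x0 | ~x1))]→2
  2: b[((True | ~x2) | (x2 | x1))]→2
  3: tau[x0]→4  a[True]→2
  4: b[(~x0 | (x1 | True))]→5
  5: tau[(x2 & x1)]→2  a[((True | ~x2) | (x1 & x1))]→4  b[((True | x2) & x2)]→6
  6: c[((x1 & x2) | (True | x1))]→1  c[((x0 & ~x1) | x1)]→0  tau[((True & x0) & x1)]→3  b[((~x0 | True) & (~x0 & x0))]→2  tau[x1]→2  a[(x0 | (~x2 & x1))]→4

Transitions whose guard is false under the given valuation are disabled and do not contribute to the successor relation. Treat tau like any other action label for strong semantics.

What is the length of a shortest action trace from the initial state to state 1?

Layered search for 1:
  depth 0: {0}
  depth 1: {3,5}
  depth 2: {2,4,6}
  depth 3: {1}
1 enters at depth 3; path b·b·c

Answer: 3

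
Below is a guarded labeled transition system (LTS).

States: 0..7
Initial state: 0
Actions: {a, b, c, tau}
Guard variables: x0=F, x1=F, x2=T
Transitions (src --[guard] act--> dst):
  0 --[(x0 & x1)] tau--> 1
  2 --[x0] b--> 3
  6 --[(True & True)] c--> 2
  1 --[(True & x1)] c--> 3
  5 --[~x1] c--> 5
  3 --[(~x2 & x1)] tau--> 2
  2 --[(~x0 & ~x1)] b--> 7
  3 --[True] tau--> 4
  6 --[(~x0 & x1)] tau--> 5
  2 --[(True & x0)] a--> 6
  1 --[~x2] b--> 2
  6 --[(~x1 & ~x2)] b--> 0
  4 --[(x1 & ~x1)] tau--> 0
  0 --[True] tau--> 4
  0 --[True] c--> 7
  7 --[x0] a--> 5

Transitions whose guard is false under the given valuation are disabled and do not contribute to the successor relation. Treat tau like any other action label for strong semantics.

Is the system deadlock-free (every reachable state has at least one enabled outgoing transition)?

Answer: DEADLOCK at state 4

Working:
Reachable = {0,4,7}
  0: c→7  tau→4  [2 exit(s)]
  4: ∅  [STUCK]
  7: ∅  [STUCK]
witness 4: tau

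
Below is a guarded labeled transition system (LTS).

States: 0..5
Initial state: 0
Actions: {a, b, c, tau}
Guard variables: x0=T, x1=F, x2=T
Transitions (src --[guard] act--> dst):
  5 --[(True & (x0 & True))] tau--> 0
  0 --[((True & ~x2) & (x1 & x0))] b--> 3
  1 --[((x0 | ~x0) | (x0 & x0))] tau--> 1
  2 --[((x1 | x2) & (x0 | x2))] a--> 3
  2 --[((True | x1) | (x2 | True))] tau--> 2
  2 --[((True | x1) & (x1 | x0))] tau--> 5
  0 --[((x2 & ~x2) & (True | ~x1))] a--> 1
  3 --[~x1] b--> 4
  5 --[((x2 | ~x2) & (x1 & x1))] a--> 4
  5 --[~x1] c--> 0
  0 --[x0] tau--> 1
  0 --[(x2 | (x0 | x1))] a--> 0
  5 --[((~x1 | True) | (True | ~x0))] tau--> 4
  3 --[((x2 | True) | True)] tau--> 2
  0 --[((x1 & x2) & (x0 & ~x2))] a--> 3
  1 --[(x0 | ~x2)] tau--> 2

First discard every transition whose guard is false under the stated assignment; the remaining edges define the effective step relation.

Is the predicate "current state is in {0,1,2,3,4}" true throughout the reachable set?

Answer: INVARIANT VIOLATED at state 5

Trace:
Allowed set {0,1,2,3,4}
Reach set: {0,1,2,3,4,5}
  0: ✓
  1: ✓
  2: ✓
  3: ✓
  4: ✓
  5: ✗ unsafe
reach 5 via tau·tau·tau — violates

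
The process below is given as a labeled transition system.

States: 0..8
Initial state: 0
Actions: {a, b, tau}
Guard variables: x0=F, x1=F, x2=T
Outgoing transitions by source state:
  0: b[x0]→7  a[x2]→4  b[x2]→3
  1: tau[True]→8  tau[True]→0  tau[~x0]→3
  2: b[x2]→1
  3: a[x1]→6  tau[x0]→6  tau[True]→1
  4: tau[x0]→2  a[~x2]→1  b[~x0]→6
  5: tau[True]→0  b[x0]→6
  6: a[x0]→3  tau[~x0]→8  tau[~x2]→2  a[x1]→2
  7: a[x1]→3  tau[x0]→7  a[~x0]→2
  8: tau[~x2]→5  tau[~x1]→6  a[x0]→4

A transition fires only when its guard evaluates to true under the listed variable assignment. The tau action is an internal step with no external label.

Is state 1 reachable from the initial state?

12 transition(s) survive guard evaluation.
Layer 0: {0}
Layer 1: {3,4}  cumulative {0,3,4}
Layer 2: {1,6}  cumulative {0,1,3,4,6}
Layer 3: {8}  cumulative {0,1,3,4,6,8}
R = {0,1,3,4,6,8}
trace reaching 1: b·tau

Answer: REACHABLE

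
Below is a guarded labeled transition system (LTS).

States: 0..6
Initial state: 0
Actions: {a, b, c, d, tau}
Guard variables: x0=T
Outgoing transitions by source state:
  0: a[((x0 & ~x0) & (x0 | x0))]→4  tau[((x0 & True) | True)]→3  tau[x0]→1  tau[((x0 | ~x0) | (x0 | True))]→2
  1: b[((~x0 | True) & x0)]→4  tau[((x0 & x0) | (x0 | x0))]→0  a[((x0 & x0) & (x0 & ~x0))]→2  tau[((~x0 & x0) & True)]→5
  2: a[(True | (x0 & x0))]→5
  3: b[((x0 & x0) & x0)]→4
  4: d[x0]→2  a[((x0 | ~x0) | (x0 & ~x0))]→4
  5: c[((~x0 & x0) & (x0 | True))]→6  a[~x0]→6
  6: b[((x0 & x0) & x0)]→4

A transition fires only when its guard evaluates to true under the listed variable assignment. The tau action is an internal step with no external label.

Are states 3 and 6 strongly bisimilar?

Answer: BISIMILAR

Trace:
Compute ~ classes (split until stable):
  round 0: {{0,1,2,3,4,5,6}}
  round 1: {{0},{1},{2},{3,6},{4},{5}}
Fixed point at round 2; 6 class(es).
[3]={3,6}  [6]={3,6}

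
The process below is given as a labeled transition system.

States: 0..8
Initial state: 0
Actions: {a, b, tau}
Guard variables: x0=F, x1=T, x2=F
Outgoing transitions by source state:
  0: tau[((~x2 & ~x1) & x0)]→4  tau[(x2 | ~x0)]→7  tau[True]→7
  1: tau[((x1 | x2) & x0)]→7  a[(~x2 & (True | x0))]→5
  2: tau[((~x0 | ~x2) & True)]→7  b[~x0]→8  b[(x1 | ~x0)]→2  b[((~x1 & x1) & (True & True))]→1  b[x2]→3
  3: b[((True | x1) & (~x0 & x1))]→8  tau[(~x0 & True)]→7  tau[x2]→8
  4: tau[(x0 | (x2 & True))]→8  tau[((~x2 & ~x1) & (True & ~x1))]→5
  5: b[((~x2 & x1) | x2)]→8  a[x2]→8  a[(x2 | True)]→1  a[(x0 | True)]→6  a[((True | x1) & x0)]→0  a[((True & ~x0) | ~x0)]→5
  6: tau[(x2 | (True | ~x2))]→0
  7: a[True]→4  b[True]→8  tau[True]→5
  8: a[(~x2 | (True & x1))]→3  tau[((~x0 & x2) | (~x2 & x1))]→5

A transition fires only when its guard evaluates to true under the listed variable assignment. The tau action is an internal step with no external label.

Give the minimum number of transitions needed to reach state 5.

Answer: 2

Working:
Layered search for 5:
  L0 = {0}
  L1 = {7}
  L2 = {4,5,8}
5 enters at depth 2; path tau·tau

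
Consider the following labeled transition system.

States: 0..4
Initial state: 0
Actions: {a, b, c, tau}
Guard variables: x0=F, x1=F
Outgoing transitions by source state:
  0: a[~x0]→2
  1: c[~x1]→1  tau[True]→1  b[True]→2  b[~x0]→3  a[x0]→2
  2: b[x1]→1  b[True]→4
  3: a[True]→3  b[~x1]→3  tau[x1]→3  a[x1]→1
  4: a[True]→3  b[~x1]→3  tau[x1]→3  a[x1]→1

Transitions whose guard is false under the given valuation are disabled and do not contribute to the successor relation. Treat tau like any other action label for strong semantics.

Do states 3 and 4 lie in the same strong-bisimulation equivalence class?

Answer: BISIMILAR

Working:
Bisimulation quotient by refinement:
  round 0: {{0,1,2,3,4}}
  round 1: {{0},{1},{2},{3,4}}
4 equivalence class(es) (converged in 2)
3∈{3,4}, 4∈{3,4}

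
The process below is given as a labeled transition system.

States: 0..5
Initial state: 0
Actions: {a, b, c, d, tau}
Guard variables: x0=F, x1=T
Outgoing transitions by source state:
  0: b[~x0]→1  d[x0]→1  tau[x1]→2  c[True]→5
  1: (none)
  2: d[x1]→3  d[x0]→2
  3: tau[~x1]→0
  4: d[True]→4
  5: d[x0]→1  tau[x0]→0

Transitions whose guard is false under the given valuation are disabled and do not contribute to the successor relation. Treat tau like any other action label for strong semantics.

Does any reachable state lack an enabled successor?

R = {0,1,2,3,5}
  0: b→1  c→5  tau→2  [3 out]
  1: ∅  [no exit]
  2: d→3  [1 out]
  3: ∅  [no exit]
  5: ∅  [no exit]
Path to 1: b

Answer: DEADLOCK at state 1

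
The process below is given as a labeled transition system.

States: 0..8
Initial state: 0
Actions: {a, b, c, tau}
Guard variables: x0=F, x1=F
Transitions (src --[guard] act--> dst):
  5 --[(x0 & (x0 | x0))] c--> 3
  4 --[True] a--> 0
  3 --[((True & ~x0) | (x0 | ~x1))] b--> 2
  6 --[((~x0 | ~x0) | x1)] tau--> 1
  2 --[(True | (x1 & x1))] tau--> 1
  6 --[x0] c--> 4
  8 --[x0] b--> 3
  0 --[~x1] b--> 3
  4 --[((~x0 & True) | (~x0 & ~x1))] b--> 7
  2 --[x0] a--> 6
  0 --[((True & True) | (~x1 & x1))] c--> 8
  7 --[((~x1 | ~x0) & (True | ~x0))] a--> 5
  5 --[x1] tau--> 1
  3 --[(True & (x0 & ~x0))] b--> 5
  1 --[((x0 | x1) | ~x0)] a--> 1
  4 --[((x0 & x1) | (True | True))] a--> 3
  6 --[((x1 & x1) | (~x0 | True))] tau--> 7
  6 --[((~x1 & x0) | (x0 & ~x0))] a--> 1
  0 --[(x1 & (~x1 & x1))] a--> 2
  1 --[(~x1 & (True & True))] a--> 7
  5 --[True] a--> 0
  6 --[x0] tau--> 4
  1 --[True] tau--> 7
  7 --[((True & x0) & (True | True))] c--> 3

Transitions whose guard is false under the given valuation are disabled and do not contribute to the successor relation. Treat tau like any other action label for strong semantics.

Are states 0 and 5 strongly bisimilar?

Answer: NOT BISIMILAR

Working:
Refine partition for ~:
  π0 = {{0,1,2,3,4,5,6,7,8}}
  π1 = {{0},{1},{2,6},{3},{4},{5,7},{8}}
  π2 = {{0},{1},{2},{3},{4},{5},{6},{7},{8}}
Fixed point at round 3; 9 class(es).
[0]={0}  [5]={5}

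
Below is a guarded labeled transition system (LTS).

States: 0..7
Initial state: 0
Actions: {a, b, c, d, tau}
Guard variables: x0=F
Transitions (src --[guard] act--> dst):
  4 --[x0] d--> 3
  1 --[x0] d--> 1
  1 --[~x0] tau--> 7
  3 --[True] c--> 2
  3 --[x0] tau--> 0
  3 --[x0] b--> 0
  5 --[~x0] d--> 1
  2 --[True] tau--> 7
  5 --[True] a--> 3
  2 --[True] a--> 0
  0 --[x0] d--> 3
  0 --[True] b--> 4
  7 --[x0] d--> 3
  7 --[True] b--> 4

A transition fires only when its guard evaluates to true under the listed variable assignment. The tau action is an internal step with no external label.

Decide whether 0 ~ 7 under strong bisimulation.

Answer: BISIMILAR

Working:
Refine partition for ~:
  P[0] = {{0,1,2,3,4,5,6,7}}
  P[1] = {{0,7},{1},{2},{3},{4,6},{5}}
Fixed point at round 2; 6 class(es).
class of 0: {0,7}; class of 7: {0,7}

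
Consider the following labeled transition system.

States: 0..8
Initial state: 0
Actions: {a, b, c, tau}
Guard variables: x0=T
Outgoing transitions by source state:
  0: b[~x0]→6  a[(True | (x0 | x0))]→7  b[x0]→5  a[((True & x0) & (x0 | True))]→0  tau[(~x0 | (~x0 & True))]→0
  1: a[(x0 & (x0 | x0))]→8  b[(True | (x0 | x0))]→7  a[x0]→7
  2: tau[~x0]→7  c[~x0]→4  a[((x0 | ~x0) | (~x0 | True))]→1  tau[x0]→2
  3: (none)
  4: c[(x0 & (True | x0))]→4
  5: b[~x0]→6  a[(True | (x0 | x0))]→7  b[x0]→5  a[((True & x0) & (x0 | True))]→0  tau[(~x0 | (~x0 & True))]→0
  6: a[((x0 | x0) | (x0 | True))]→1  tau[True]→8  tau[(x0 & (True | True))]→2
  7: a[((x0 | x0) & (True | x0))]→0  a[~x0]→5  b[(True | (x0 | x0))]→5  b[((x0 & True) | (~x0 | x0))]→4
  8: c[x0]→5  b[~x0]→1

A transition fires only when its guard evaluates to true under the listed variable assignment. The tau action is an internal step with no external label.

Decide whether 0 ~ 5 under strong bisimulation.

Answer: BISIMILAR

Working:
Bisimulation quotient by refinement:
  P[0] = {{0,1,2,3,4,5,6,7,8}}
  P[1] = {{0,1,5,7},{2,6},{3},{4,8}}
  P[2] = {{0,5},{1},{2},{3},{4},{6},{7},{8}}
stable after 3 split(s): 8 block(s)
class of 0: {0,5}; class of 5: {0,5}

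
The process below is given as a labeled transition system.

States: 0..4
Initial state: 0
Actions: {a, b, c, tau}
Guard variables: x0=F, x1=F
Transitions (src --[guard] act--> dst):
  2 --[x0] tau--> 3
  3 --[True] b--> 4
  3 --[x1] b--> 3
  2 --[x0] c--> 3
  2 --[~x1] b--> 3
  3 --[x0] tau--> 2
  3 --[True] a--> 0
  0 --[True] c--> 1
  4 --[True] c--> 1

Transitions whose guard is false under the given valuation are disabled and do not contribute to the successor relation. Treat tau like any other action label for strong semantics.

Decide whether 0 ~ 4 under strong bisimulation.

Bisimulation quotient by refinement:
  P[0] = {{0,1,2,3,4}}
  P[1] = {{0,4},{1},{2},{3}}
stable after 2 split(s): 4 block(s)
0∈{0,4}, 4∈{0,4}

Answer: BISIMILAR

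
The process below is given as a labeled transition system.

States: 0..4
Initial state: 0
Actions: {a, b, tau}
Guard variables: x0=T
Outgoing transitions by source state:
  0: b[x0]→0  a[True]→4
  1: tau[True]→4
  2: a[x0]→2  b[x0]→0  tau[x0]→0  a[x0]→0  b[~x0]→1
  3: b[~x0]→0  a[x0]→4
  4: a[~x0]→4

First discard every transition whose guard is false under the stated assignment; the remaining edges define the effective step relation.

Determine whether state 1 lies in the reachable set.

After dropping false guards: 8 live edges.
Layer 0: {0}
Layer 1: {4}  total {0,4}
Reachable = {0,4}

Answer: UNREACHABLE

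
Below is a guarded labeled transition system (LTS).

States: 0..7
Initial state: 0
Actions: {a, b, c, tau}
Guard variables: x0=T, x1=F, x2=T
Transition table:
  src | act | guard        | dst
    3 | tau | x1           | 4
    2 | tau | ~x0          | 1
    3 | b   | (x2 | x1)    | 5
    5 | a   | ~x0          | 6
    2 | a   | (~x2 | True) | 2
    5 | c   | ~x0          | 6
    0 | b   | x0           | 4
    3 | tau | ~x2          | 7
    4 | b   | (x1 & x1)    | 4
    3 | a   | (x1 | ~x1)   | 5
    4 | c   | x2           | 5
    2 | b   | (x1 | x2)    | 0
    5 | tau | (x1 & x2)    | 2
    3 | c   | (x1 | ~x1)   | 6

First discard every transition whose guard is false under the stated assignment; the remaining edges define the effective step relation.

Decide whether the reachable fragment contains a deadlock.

Reach set: {0,4,5}
  0: b→4  [deg 1]
  4: c→5  [deg 1]
  5: ∅  [no exit]
trace reaching 5: b·c

Answer: DEADLOCK at state 5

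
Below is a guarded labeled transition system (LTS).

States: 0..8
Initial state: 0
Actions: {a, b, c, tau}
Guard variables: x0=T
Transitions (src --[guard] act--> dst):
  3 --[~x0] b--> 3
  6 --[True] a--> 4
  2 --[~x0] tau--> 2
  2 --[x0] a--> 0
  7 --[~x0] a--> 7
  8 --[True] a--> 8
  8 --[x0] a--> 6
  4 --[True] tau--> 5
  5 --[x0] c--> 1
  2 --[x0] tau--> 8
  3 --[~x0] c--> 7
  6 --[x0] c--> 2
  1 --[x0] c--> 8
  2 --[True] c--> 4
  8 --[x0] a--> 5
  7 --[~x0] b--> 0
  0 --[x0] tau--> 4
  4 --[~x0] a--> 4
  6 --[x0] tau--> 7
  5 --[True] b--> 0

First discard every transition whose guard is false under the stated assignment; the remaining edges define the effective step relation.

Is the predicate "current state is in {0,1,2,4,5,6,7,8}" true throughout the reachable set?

Safe = {0,1,2,4,5,6,7,8}
Reach set: {0,1,2,4,5,6,7,8}
  0: ✓
  1: ✓
  2: ✓
  4: ✓
  5: ✓
  6: ✓
  7: ✓
  8: ✓

Answer: INVARIANT HOLDS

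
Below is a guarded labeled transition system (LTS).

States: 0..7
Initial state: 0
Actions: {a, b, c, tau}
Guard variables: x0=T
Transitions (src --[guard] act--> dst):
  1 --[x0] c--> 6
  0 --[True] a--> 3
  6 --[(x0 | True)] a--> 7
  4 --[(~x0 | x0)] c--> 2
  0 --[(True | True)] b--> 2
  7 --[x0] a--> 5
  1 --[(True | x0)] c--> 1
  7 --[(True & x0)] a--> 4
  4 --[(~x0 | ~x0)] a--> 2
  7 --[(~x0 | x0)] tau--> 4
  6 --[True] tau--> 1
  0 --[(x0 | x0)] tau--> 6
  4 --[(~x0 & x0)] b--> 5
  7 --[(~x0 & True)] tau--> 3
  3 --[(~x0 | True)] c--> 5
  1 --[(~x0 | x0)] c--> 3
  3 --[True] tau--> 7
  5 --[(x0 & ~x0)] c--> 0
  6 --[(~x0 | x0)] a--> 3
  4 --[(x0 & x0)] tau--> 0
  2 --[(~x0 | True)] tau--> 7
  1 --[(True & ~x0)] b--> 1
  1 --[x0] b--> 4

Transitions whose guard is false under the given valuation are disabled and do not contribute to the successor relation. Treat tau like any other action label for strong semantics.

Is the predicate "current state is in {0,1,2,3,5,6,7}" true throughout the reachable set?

Answer: INVARIANT VIOLATED at state 4

Trace:
Safe = {0,1,2,3,5,6,7}
R = {0,1,2,3,4,5,6,7}
  0: safe
  1: safe
  2: safe
  3: safe
  4: VIOLATES
  5: safe
  6: safe
  7: safe
counterexample path to 4: a·tau·a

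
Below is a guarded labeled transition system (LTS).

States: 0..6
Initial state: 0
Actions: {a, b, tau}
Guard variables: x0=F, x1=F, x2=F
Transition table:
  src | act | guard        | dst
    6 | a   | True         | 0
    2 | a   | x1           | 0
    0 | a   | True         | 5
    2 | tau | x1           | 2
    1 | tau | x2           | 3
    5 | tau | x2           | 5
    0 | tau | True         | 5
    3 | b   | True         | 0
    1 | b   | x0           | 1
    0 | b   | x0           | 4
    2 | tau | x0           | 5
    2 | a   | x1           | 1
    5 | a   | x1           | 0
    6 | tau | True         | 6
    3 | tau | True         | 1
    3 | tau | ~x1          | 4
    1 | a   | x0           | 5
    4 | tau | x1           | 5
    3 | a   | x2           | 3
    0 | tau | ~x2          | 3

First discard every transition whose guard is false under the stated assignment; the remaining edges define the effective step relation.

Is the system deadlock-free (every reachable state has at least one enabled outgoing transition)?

Answer: DEADLOCK at state 1

Analysis:
R = {0,1,3,4,5}
  0: a→5  tau→3  tau→5  [deg 3]
  1: ∅  [STUCK]
  3: b→0  tau→1  tau→4  [deg 3]
  4: ∅  [STUCK]
  5: ∅  [STUCK]
witness 1: tau·tau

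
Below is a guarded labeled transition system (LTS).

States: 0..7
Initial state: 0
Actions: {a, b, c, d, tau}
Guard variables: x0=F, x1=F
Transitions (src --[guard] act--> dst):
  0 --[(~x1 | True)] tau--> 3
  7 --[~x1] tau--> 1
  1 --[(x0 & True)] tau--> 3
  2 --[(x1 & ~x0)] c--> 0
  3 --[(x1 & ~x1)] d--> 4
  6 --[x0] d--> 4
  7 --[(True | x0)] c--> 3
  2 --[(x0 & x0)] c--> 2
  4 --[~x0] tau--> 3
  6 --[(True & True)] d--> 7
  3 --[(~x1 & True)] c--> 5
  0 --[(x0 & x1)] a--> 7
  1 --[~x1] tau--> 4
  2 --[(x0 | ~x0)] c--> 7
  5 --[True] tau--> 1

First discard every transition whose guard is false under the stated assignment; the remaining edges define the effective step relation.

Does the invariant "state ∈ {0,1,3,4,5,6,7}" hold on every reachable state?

Answer: INVARIANT HOLDS

Trace:
Inv-set: {0,1,3,4,5,6,7}
Reachable = {0,1,3,4,5}
  0: safe
  1: safe
  3: safe
  4: safe
  5: safe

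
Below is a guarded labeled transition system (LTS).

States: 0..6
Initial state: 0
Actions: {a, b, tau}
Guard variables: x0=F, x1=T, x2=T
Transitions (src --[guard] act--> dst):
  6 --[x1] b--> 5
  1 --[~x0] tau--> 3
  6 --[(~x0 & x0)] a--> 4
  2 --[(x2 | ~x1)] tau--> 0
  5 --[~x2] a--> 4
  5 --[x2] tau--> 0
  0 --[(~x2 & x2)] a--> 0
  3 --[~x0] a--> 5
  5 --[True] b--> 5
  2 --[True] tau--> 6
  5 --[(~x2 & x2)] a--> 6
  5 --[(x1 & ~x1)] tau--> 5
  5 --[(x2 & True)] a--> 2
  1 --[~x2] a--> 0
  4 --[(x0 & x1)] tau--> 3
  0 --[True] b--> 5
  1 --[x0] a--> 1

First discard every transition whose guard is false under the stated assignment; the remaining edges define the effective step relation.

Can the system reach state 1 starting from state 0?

Answer: UNREACHABLE

Analysis:
9 transition(s) survive guard evaluation.
L0 = {0}
L1 = {5}  total {0,5}
L2 = {2}  total {0,2,5}
L3 = {6}  total {0,2,5,6}
R = {0,2,5,6}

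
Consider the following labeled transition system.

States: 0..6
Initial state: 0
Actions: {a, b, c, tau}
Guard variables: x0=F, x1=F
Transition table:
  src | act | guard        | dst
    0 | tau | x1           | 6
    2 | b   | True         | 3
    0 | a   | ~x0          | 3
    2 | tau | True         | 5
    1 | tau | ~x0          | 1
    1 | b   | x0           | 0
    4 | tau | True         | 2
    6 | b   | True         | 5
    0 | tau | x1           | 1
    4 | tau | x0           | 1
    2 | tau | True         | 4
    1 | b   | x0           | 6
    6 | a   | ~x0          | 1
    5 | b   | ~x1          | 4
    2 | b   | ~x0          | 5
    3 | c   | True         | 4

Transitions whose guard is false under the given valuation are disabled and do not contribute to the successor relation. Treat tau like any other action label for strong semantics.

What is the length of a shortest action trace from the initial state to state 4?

Answer: 2

Trace:
BFS to 4:
  L0 = {0}
  L1 = {3}
  L2 = {4}
first hit 4 at d=2 via a·c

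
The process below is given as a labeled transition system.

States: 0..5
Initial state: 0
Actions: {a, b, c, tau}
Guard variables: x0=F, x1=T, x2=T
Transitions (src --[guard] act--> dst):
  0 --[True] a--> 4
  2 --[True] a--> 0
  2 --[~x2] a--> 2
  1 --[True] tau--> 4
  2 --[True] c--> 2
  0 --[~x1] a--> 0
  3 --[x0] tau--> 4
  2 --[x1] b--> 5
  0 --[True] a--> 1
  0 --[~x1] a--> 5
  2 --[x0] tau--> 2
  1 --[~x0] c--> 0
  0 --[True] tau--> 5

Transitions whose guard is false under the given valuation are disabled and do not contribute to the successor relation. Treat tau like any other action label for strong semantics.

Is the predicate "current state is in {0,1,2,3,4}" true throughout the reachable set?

Safe = {0,1,2,3,4}
Reach set: {0,1,4,5}
  0: safe
  1: safe
  4: safe
  5: VIOLATES
reach 5 via tau — violates

Answer: INVARIANT VIOLATED at state 5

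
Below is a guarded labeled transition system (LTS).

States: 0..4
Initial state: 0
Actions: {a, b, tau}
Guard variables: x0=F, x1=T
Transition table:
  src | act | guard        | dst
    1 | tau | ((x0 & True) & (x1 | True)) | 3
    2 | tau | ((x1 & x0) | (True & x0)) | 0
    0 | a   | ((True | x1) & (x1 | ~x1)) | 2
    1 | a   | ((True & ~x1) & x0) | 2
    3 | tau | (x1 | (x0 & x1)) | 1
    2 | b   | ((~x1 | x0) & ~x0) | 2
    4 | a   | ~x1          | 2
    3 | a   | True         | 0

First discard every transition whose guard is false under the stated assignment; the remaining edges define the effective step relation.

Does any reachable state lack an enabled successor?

Reachable = {0,2}
  0: a→2  [deg 1]
  2: ∅  [STUCK]
Path to 2: a

Answer: DEADLOCK at state 2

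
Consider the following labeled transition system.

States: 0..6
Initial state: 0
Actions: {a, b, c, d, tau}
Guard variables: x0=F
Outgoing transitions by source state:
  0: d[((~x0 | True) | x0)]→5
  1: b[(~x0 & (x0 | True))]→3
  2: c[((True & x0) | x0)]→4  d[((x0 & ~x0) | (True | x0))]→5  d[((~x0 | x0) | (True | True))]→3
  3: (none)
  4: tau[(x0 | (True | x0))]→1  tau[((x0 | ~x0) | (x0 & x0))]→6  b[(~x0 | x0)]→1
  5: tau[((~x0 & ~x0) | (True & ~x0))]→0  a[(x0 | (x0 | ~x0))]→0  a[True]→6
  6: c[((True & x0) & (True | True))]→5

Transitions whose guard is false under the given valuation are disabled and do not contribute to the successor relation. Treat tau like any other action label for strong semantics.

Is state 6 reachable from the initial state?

After dropping false guards: 10 live edges.
L0 = {0}
L1 = {5}  cumulative {0,5}
L2 = {6}  cumulative {0,5,6}
R = {0,5,6}
witness 6: d·a

Answer: REACHABLE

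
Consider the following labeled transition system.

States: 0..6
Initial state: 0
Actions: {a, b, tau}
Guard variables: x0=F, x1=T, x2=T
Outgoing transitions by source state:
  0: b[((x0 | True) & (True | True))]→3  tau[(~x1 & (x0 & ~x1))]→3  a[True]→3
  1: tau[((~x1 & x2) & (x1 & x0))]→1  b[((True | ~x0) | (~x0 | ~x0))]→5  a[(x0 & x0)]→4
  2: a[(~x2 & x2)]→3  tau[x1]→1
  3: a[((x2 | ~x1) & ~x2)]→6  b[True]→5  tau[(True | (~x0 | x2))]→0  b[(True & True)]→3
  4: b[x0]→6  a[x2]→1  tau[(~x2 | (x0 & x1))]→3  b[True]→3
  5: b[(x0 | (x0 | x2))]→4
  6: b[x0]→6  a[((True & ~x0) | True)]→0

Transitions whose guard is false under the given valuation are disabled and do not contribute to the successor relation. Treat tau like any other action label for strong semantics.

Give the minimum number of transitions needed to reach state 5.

Answer: 2

Working:
Breadth-first toward 5:
  Layer 0: {0}
  Layer 1: {3}
  Layer 2: {5}
depth(5)=2, e.g. a·b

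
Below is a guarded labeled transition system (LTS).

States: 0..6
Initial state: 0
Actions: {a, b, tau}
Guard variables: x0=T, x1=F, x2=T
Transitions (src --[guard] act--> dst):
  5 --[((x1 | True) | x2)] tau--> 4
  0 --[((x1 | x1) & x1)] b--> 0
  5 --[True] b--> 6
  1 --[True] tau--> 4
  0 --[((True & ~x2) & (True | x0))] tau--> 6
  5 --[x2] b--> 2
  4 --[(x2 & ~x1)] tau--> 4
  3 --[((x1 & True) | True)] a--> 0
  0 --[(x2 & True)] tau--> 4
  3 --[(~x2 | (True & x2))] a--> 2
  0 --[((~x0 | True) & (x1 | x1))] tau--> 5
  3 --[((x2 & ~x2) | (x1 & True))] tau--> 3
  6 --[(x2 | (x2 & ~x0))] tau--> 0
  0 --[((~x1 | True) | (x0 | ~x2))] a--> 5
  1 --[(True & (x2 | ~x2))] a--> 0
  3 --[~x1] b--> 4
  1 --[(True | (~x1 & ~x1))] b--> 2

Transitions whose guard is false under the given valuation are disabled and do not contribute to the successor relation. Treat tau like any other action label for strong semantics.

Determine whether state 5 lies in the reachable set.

13 transition(s) survive guard evaluation.
depth 0: {0}
depth 1: {4,5}  cumulative {0,4,5}
depth 2: {2,6}  cumulative {0,2,4,5,6}
Reachable = {0,2,4,5,6}
witness 5: a

Answer: REACHABLE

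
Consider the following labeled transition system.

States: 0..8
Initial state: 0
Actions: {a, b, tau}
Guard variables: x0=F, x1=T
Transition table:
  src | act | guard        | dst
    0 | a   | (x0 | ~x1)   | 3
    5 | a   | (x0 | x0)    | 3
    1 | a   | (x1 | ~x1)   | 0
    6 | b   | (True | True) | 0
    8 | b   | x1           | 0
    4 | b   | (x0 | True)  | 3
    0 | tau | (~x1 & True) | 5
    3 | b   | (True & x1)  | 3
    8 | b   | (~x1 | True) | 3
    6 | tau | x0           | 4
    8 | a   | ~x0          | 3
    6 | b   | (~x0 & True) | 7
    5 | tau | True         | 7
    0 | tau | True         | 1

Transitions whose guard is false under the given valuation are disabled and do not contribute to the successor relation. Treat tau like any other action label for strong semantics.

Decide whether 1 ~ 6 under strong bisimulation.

Bisimulation quotient by refinement:
  round 0: {{0,1,2,3,4,5,6,7,8}}
  round 1: {{0,5},{1},{2,7},{3,4,6},{8}}
  round 2: {{0},{1},{2,7},{3,4},{5},{6},{8}}
stable after 3 split(s): 7 block(s)
[1]={1}  [6]={6}

Answer: NOT BISIMILAR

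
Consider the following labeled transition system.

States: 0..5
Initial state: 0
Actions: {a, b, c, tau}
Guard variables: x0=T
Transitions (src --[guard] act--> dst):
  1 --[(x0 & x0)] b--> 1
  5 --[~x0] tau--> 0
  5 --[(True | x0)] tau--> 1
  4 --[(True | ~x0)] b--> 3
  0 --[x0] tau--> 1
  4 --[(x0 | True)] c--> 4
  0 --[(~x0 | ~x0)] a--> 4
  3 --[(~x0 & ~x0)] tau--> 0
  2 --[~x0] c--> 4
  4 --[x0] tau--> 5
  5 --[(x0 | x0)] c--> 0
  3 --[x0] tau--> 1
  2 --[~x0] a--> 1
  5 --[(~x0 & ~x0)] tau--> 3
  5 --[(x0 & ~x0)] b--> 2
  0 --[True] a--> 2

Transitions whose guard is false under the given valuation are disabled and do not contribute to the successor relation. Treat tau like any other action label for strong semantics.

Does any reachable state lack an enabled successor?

Answer: DEADLOCK at state 2

Trace:
Reach set: {0,1,2}
  0: a→2  tau→1  [2 out]
  1: b→1  [1 out]
  2: ∅  [STUCK]
Path to 2: a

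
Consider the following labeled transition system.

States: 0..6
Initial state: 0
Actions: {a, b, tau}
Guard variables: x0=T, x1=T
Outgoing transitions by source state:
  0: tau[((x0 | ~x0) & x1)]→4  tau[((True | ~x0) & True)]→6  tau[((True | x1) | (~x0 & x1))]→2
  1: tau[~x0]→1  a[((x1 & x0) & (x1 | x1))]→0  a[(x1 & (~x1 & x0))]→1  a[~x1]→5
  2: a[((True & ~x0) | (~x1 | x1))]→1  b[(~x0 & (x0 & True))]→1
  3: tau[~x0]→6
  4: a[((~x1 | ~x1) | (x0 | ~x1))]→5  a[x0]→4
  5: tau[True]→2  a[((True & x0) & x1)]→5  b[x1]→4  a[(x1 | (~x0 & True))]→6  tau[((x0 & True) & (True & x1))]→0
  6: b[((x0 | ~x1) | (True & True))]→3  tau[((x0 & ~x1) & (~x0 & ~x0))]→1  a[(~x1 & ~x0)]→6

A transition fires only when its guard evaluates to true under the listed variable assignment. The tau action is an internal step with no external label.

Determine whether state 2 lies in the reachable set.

13 transition(s) survive guard evaluation.
Layer 0: {0}
Layer 1: {2,4,6}  cumulative {0,2,4,6}
Layer 2: {1,3,5}  cumulative {0,1,2,3,4,5,6}
R = {0,1,2,3,4,5,6}
Path to 2: tau

Answer: REACHABLE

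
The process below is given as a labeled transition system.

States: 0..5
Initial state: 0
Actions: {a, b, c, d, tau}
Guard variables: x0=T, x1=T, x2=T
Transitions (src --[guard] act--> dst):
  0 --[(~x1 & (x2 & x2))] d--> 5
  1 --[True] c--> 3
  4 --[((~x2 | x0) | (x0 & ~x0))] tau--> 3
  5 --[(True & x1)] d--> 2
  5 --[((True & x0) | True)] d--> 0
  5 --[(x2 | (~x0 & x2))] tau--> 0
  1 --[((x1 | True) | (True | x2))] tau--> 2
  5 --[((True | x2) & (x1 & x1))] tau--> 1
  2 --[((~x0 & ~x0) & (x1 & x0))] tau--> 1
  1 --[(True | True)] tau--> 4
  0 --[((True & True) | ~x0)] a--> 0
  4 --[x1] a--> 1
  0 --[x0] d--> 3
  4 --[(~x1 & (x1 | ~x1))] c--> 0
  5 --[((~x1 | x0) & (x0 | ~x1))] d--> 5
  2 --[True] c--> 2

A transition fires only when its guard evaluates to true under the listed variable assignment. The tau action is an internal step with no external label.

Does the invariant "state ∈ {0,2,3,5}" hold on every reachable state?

Inv-set: {0,2,3,5}
Reach set: {0,3}
  0: safe
  3: safe

Answer: INVARIANT HOLDS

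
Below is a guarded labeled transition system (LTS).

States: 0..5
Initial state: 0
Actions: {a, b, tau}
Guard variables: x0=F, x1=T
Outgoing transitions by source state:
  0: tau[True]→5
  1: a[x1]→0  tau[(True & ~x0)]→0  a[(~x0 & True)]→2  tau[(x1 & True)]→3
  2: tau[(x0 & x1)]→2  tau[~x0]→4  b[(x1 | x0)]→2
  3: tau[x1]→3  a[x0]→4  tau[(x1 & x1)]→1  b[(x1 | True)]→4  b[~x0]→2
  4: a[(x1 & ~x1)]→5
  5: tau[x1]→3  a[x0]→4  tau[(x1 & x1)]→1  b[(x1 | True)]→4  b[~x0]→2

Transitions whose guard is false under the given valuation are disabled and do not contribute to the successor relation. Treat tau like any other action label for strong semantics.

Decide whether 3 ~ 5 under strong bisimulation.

Compute ~ classes (split until stable):
  π0 = {{0,1,2,3,4,5}}
  π1 = {{0},{1},{2,3,5},{4}}
  π2 = {{0},{1},{2},{3,5},{4}}
Fixed point at round 3; 5 class(es).
class of 3: {3,5}; class of 5: {3,5}

Answer: BISIMILAR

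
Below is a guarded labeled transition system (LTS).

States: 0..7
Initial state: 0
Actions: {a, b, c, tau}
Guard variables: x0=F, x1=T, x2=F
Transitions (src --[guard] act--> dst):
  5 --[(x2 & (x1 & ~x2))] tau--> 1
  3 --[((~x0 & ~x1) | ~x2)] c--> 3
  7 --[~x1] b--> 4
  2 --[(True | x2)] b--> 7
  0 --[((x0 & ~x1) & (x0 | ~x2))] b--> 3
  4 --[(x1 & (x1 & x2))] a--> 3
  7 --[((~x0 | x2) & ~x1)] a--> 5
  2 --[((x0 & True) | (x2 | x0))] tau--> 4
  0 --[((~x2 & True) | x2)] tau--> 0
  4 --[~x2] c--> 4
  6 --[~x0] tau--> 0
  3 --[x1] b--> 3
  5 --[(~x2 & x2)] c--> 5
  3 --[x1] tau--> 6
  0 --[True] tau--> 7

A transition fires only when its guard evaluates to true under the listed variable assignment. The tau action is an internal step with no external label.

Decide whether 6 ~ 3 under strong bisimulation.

Compute ~ classes (split until stable):
  π0 = {{0,1,2,3,4,5,6,7}}
  π1 = {{0,6},{1,5,7},{2},{3},{4}}
  π2 = {{0},{1,5,7},{2},{3},{4},{6}}
stable after 3 split(s): 6 block(s)
6∈{6}, 3∈{3}

Answer: NOT BISIMILAR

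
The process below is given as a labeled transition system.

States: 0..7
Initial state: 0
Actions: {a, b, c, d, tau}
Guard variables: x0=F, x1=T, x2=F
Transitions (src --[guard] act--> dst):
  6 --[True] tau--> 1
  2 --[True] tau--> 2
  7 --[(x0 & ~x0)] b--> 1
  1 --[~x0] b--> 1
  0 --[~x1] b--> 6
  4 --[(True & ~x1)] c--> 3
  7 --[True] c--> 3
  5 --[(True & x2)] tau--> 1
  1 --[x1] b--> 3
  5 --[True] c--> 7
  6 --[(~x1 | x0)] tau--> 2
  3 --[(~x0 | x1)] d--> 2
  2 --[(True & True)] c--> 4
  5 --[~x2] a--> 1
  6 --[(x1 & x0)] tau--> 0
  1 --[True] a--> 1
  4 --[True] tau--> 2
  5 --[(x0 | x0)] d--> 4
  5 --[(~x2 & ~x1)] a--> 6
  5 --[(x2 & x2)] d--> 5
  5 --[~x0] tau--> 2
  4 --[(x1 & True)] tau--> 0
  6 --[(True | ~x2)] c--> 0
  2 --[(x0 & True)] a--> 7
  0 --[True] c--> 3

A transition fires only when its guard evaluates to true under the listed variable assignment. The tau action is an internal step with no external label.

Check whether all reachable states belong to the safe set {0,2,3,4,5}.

Answer: INVARIANT HOLDS

Analysis:
Inv-set: {0,2,3,4,5}
Reach set: {0,2,3,4}
  0: ok
  2: ok
  3: ok
  4: ok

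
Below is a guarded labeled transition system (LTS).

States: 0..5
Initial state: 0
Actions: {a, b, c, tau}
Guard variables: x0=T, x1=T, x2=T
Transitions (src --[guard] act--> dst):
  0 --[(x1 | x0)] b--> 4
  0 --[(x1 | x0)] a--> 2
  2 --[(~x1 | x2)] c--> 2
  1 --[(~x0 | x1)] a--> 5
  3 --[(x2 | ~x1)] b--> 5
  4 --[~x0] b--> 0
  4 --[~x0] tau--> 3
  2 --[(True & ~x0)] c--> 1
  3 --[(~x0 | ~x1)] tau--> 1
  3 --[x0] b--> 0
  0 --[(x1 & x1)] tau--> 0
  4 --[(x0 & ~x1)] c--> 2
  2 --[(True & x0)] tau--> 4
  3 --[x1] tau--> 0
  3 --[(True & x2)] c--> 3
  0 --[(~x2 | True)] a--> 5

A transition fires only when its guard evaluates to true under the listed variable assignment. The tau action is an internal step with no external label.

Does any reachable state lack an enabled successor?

Reach set: {0,2,4,5}
  0: a→2  a→5  b→4  tau→0  [4 out]
  2: c→2  tau→4  [2 out]
  4: ∅  [STUCK]
  5: ∅  [STUCK]
trace reaching 4: b

Answer: DEADLOCK at state 4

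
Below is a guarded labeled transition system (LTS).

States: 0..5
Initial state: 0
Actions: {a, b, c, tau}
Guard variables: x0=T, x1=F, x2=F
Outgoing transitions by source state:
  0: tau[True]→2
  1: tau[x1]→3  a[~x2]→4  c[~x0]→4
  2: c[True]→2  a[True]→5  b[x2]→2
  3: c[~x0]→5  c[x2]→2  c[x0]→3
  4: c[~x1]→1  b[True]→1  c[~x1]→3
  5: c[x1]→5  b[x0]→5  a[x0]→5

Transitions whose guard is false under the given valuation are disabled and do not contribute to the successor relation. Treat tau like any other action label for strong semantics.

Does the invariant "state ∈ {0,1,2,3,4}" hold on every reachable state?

Safe = {0,1,2,3,4}
R = {0,2,5}
  0: safe
  2: safe
  5: VIOLATES
witness against invariant: tau·a → 5

Answer: INVARIANT VIOLATED at state 5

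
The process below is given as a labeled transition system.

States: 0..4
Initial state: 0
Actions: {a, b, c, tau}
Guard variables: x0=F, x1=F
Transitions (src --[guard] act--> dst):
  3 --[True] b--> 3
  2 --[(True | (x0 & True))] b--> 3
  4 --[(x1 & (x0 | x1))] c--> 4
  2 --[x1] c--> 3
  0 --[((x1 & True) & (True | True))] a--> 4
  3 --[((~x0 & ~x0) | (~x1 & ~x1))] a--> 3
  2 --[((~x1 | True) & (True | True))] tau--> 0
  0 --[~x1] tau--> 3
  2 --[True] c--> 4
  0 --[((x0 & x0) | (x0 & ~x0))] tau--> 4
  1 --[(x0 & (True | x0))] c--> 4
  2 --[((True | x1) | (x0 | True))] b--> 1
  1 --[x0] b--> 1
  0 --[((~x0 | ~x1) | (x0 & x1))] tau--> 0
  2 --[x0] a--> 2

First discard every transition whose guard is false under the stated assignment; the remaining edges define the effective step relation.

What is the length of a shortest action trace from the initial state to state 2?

Answer: UNREACHABLE

Working:
Layered search for 2:
  L0 = {0}
  L1 = {3}
2 never appears.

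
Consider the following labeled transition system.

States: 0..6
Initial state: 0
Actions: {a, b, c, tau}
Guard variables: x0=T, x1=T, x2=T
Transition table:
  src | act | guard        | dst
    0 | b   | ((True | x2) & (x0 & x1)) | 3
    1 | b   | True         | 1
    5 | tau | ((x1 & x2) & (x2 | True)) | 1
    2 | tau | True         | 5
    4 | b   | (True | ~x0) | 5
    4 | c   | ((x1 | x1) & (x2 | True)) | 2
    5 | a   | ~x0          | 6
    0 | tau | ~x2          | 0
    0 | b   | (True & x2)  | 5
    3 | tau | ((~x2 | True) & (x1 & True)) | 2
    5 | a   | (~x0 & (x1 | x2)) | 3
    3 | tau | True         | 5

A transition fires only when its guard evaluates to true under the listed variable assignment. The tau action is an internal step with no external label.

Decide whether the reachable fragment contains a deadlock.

Reach set: {0,1,2,3,5}
  0: b→3  b→5  [2 exit(s)]
  1: b→1  [1 exit(s)]
  2: tau→5  [1 exit(s)]
  3: tau→2  tau→5  [2 exit(s)]
  5: tau→1  [1 exit(s)]

Answer: DEADLOCK-FREE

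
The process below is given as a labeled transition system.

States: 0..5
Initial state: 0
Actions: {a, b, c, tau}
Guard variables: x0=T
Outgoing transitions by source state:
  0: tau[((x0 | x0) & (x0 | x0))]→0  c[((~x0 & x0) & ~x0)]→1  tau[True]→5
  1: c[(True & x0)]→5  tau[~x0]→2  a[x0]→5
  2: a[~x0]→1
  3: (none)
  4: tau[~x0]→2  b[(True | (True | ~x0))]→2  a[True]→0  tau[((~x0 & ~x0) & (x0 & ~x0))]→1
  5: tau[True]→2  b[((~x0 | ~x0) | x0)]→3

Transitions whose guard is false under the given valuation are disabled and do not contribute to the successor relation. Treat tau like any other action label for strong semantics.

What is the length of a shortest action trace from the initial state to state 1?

Answer: UNREACHABLE

Working:
Breadth-first toward 1:
  depth 0: {0}
  depth 1: {5}
  depth 2: {2,3}
1 never appears.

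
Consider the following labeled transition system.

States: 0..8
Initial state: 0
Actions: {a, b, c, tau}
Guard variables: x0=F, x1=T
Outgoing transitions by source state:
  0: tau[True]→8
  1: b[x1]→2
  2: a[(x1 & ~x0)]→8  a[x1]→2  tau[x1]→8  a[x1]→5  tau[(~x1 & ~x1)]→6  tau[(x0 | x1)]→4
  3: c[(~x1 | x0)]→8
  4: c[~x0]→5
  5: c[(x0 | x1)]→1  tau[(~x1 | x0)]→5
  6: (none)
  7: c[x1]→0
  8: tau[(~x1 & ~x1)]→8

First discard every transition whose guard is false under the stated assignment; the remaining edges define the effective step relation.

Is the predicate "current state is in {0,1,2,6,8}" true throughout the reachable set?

Answer: INVARIANT HOLDS

Analysis:
Inv-set: {0,1,2,6,8}
Reach set: {0,8}
  0: safe
  8: safe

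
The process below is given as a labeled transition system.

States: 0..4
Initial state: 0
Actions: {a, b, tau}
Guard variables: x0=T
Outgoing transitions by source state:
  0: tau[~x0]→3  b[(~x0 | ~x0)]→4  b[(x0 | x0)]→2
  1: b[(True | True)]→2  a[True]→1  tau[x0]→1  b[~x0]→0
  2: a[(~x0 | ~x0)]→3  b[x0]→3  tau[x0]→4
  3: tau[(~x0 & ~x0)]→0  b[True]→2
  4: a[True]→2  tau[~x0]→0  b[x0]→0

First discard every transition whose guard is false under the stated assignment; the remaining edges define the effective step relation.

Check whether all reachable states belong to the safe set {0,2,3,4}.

Allowed set {0,2,3,4}
Reachable = {0,2,3,4}
  0: ok
  2: ok
  3: ok
  4: ok

Answer: INVARIANT HOLDS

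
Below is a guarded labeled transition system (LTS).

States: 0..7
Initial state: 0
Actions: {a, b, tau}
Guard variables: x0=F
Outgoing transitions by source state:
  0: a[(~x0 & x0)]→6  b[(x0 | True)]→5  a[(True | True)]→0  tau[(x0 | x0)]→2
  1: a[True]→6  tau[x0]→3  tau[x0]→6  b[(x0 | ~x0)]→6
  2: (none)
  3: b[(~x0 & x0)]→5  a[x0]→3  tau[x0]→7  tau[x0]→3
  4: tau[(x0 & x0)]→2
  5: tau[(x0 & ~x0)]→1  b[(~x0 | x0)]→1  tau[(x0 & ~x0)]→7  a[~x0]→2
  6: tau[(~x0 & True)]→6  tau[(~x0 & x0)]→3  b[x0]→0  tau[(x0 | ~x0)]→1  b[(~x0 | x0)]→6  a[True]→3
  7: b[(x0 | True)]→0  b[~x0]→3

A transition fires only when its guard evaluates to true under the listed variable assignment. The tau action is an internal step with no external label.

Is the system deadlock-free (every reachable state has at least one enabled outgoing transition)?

Answer: DEADLOCK at state 2

Analysis:
Reach set: {0,1,2,3,5,6}
  0: a→0  b→5  [2 exit(s)]
  1: a→6  b→6  [2 exit(s)]
  2: ∅  [deadlock]
  3: ∅  [deadlock]
  5: a→2  b→1  [2 exit(s)]
  6: a→3  b→6  tau→1  tau→6  [4 exit(s)]
Path to 2: b·a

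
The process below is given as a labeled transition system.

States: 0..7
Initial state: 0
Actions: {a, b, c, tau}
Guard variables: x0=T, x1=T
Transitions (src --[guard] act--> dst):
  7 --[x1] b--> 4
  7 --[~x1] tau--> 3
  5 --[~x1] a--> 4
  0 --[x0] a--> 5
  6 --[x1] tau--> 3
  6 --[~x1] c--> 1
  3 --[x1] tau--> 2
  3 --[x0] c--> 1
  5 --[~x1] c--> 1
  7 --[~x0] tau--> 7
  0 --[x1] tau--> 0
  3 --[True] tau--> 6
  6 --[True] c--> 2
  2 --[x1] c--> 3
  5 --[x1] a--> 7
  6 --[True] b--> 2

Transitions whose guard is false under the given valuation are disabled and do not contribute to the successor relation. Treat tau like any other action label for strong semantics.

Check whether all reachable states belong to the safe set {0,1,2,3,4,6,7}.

Allowed set {0,1,2,3,4,6,7}
R = {0,4,5,7}
  0: safe
  4: safe
  5: outside
  7: safe
counterexample path to 5: a

Answer: INVARIANT VIOLATED at state 5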